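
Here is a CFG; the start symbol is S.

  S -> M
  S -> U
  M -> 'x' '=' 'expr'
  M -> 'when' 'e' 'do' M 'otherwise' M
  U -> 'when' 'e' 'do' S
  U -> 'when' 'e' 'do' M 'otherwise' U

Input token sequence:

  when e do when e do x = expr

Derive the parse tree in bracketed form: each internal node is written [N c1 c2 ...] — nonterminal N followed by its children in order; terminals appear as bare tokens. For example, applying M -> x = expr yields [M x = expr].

[S [U when e do [S [U when e do [S [M x = expr]]]]]]

S
U
when e do S
when e do U
when e do when e do S
when e do when e do M
when e do when e do x = expr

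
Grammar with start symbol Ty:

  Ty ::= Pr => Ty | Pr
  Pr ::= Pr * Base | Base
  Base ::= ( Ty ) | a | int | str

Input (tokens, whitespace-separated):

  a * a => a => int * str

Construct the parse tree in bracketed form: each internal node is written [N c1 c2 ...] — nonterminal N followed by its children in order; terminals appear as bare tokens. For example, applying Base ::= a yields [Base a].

[Ty [Pr [Pr [Base a]] * [Base a]] => [Ty [Pr [Base a]] => [Ty [Pr [Pr [Base int]] * [Base str]]]]]

Ty
Pr => Ty
Pr * Base => Ty
Base * Base => Ty
a * Base => Ty
a * a => Ty
a * a => Pr => Ty
a * a => Base => Ty
a * a => a => Ty
a * a => a => Pr
a * a => a => Pr * Base
a * a => a => Base * Base
a * a => a => int * Base
a * a => a => int * str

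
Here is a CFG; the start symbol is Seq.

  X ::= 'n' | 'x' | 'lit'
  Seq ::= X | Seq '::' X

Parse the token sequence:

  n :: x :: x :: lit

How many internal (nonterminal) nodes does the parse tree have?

8

[Seq [Seq [Seq [Seq [X n]] :: [X x]] :: [X x]] :: [X lit]]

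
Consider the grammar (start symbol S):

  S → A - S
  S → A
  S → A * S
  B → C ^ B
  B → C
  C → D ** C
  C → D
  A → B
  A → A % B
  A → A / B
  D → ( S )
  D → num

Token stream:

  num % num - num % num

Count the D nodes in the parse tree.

4

[S [A [A [B [C [D num]]]] % [B [C [D num]]]] - [S [A [A [B [C [D num]]]] % [B [C [D num]]]]]]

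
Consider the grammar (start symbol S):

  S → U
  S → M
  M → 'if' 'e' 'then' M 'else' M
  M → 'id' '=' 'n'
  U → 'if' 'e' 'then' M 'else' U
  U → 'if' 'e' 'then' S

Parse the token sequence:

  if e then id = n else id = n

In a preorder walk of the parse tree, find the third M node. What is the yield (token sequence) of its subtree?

[S [M if e then [M id = n] else [M id = n]]]

id = n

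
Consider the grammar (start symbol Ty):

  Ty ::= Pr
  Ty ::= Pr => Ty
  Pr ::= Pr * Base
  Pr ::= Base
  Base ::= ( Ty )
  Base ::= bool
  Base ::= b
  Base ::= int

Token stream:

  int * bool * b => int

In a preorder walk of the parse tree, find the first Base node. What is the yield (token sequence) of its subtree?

[Ty [Pr [Pr [Pr [Base int]] * [Base bool]] * [Base b]] => [Ty [Pr [Base int]]]]

int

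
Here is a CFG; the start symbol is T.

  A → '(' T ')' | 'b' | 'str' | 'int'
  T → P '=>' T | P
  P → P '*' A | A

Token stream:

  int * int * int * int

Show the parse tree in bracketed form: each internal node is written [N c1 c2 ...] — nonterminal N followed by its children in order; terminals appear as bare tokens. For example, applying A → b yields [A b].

[T [P [P [P [P [A int]] * [A int]] * [A int]] * [A int]]]

T
P
P * A
P * A * A
P * A * A * A
A * A * A * A
int * A * A * A
int * int * A * A
int * int * int * A
int * int * int * int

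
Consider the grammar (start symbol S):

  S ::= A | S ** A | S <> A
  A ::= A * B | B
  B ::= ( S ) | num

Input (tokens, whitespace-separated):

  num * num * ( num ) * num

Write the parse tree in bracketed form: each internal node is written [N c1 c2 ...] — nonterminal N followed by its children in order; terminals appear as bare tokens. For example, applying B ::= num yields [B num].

[S [A [A [A [A [B num]] * [B num]] * [B ( [S [A [B num]]] )]] * [B num]]]

S
A
A * B
A * B * B
A * B * B * B
B * B * B * B
num * B * B * B
num * num * B * B
num * num * ( S ) * B
num * num * ( A ) * B
num * num * ( B ) * B
num * num * ( num ) * B
num * num * ( num ) * num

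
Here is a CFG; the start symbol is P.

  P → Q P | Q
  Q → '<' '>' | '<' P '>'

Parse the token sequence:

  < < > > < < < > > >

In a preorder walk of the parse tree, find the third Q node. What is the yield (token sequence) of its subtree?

< < < > > >

[P [Q < [P [Q < >]] >] [P [Q < [P [Q < [P [Q < >]] >]] >]]]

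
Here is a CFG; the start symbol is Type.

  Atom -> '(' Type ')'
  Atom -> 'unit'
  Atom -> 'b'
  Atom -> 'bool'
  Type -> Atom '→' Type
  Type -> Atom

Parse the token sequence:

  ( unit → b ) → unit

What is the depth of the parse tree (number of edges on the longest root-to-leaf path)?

5

[Type [Atom ( [Type [Atom unit] → [Type [Atom b]]] )] → [Type [Atom unit]]]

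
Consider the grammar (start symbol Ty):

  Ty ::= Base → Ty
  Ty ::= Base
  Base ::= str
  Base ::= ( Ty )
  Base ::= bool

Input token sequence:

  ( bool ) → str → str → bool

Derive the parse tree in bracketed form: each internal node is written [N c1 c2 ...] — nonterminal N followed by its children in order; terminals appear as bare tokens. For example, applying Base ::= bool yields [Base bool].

[Ty [Base ( [Ty [Base bool]] )] → [Ty [Base str] → [Ty [Base str] → [Ty [Base bool]]]]]

Ty
Base → Ty
( Ty ) → Ty
( Base ) → Ty
( bool ) → Ty
( bool ) → Base → Ty
( bool ) → str → Ty
( bool ) → str → Base → Ty
( bool ) → str → str → Ty
( bool ) → str → str → Base
( bool ) → str → str → bool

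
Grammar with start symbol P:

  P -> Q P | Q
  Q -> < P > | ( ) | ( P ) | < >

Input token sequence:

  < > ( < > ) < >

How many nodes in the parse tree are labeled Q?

4

[P [Q < >] [P [Q ( [P [Q < >]] )] [P [Q < >]]]]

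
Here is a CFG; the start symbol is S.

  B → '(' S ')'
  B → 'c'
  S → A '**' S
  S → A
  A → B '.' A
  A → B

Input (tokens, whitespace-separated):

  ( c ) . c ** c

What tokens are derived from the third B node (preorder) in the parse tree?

c

[S [A [B ( [S [A [B c]]] )] . [A [B c]]] ** [S [A [B c]]]]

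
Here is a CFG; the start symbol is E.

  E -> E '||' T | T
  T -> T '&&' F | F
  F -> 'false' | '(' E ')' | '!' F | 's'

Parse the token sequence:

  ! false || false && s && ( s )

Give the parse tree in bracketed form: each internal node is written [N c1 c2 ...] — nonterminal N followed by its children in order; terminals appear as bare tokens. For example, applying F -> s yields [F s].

[E [E [T [F ! [F false]]]] || [T [T [T [F false]] && [F s]] && [F ( [E [T [F s]]] )]]]

E
E || T
T || T
F || T
! F || T
! false || T
! false || T && F
! false || T && F && F
! false || F && F && F
! false || false && F && F
! false || false && s && F
! false || false && s && ( E )
! false || false && s && ( T )
! false || false && s && ( F )
! false || false && s && ( s )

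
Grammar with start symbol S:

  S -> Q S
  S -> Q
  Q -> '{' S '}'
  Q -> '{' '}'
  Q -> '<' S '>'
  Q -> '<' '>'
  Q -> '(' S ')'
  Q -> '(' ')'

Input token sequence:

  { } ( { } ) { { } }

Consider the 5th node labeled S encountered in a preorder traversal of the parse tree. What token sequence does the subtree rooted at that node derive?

{ }

[S [Q { }] [S [Q ( [S [Q { }]] )] [S [Q { [S [Q { }]] }]]]]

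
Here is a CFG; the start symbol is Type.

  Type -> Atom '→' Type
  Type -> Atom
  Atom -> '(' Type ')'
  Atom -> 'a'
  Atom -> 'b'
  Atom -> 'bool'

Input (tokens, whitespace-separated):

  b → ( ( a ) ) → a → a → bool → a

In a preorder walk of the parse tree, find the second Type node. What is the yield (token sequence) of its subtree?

( ( a ) ) → a → a → bool → a

[Type [Atom b] → [Type [Atom ( [Type [Atom ( [Type [Atom a]] )]] )] → [Type [Atom a] → [Type [Atom a] → [Type [Atom bool] → [Type [Atom a]]]]]]]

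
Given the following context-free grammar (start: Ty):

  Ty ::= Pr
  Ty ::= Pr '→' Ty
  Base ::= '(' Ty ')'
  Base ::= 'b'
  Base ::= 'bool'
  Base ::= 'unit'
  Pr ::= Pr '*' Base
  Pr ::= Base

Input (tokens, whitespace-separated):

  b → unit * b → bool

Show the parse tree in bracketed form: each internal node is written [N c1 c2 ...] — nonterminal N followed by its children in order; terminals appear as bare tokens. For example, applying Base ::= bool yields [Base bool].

Ty
Pr → Ty
Base → Ty
b → Ty
b → Pr → Ty
b → Pr * Base → Ty
b → Base * Base → Ty
b → unit * Base → Ty
b → unit * b → Ty
b → unit * b → Pr
b → unit * b → Base
b → unit * b → bool

[Ty [Pr [Base b]] → [Ty [Pr [Pr [Base unit]] * [Base b]] → [Ty [Pr [Base bool]]]]]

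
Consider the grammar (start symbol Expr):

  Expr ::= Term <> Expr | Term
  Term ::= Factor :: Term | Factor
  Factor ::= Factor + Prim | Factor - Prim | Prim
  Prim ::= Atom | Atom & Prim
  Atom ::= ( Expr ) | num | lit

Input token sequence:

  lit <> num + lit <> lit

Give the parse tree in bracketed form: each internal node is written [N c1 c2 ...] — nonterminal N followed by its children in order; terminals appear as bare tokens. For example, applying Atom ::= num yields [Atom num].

Expr
Term <> Expr
Factor <> Expr
Prim <> Expr
Atom <> Expr
lit <> Expr
lit <> Term <> Expr
lit <> Factor <> Expr
lit <> Factor + Prim <> Expr
lit <> Prim + Prim <> Expr
lit <> Atom + Prim <> Expr
lit <> num + Prim <> Expr
lit <> num + Atom <> Expr
lit <> num + lit <> Expr
lit <> num + lit <> Term
lit <> num + lit <> Factor
lit <> num + lit <> Prim
lit <> num + lit <> Atom
lit <> num + lit <> lit

[Expr [Term [Factor [Prim [Atom lit]]]] <> [Expr [Term [Factor [Factor [Prim [Atom num]]] + [Prim [Atom lit]]]] <> [Expr [Term [Factor [Prim [Atom lit]]]]]]]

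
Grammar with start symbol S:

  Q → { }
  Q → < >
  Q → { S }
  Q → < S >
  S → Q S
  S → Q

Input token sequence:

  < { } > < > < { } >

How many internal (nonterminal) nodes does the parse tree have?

10

[S [Q < [S [Q { }]] >] [S [Q < >] [S [Q < [S [Q { }]] >]]]]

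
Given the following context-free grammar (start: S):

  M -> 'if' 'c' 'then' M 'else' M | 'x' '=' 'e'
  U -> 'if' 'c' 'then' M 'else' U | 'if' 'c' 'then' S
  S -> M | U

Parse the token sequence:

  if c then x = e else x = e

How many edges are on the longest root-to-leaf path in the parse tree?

3

[S [M if c then [M x = e] else [M x = e]]]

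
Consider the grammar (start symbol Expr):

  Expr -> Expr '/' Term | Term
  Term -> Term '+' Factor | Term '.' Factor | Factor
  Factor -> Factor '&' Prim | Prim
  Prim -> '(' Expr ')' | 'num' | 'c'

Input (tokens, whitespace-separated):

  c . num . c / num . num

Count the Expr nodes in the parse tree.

2

[Expr [Expr [Term [Term [Term [Factor [Prim c]]] . [Factor [Prim num]]] . [Factor [Prim c]]]] / [Term [Term [Factor [Prim num]]] . [Factor [Prim num]]]]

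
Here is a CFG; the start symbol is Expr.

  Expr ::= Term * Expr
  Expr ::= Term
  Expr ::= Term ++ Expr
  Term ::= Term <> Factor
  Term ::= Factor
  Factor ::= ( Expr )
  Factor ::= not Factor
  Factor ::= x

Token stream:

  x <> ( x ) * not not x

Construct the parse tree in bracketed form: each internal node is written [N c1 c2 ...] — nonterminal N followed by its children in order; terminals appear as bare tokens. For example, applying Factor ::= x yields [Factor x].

[Expr [Term [Term [Factor x]] <> [Factor ( [Expr [Term [Factor x]]] )]] * [Expr [Term [Factor not [Factor not [Factor x]]]]]]

Expr
Term * Expr
Term <> Factor * Expr
Factor <> Factor * Expr
x <> Factor * Expr
x <> ( Expr ) * Expr
x <> ( Term ) * Expr
x <> ( Factor ) * Expr
x <> ( x ) * Expr
x <> ( x ) * Term
x <> ( x ) * Factor
x <> ( x ) * not Factor
x <> ( x ) * not not Factor
x <> ( x ) * not not x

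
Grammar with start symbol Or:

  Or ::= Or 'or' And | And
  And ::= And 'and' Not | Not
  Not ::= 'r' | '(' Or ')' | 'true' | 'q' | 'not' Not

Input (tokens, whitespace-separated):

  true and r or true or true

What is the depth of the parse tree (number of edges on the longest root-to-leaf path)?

6

[Or [Or [Or [And [And [Not true]] and [Not r]]] or [And [Not true]]] or [And [Not true]]]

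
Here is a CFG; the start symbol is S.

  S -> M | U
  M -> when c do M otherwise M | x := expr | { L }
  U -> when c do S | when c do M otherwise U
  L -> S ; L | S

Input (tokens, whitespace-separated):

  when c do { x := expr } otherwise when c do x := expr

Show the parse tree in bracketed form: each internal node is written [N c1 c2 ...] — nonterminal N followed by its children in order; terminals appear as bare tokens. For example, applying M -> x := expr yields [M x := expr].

[S [U when c do [M { [L [S [M x := expr]]] }] otherwise [U when c do [S [M x := expr]]]]]

S
U
when c do M otherwise U
when c do { L } otherwise U
when c do { S } otherwise U
when c do { M } otherwise U
when c do { x := expr } otherwise U
when c do { x := expr } otherwise when c do S
when c do { x := expr } otherwise when c do M
when c do { x := expr } otherwise when c do x := expr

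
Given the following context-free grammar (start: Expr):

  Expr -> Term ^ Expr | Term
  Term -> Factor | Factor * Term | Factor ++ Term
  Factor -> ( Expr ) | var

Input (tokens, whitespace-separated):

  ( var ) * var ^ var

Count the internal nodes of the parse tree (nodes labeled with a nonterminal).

11

[Expr [Term [Factor ( [Expr [Term [Factor var]]] )] * [Term [Factor var]]] ^ [Expr [Term [Factor var]]]]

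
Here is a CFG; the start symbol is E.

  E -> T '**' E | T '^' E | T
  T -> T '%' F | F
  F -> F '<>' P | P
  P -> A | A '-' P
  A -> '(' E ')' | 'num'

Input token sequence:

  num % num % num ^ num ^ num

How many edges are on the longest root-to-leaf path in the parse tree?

[E [T [T [T [F [P [A num]]]] % [F [P [A num]]]] % [F [P [A num]]]] ^ [E [T [F [P [A num]]]] ^ [E [T [F [P [A num]]]]]]]

7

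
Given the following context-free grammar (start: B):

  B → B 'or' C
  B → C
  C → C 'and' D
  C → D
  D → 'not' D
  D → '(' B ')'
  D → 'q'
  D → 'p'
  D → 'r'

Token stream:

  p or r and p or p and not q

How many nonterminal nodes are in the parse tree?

[B [B [B [C [D p]]] or [C [C [D r]] and [D p]]] or [C [C [D p]] and [D not [D q]]]]

14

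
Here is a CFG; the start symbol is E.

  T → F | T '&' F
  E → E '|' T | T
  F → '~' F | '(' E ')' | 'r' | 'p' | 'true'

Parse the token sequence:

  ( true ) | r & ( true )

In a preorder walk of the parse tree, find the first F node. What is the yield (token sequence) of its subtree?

[E [E [T [F ( [E [T [F true]]] )]]] | [T [T [F r]] & [F ( [E [T [F true]]] )]]]

( true )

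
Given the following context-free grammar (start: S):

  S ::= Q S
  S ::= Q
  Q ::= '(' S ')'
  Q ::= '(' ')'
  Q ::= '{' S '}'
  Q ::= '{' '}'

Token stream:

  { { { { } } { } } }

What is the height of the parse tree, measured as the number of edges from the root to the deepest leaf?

8

[S [Q { [S [Q { [S [Q { [S [Q { }]] }] [S [Q { }]]] }]] }]]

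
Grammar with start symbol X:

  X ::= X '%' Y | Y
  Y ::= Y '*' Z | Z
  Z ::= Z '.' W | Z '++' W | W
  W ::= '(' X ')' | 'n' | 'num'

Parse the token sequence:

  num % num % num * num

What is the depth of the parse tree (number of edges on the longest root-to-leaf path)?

6

[X [X [X [Y [Z [W num]]]] % [Y [Z [W num]]]] % [Y [Y [Z [W num]]] * [Z [W num]]]]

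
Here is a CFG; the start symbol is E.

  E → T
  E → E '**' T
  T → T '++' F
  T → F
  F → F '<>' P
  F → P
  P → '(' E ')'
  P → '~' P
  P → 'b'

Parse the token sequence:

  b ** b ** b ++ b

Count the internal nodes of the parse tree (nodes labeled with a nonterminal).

15

[E [E [E [T [F [P b]]]] ** [T [F [P b]]]] ** [T [T [F [P b]]] ++ [F [P b]]]]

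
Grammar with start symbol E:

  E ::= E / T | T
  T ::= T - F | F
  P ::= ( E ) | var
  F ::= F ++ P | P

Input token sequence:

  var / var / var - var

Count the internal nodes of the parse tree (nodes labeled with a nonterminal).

15

[E [E [E [T [F [P var]]]] / [T [F [P var]]]] / [T [T [F [P var]]] - [F [P var]]]]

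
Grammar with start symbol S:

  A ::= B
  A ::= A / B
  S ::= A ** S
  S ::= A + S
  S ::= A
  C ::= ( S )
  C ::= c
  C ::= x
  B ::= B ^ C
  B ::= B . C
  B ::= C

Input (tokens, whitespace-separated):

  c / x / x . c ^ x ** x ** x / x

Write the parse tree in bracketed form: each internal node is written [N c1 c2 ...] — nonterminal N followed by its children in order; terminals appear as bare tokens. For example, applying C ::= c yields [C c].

[S [A [A [A [B [C c]]] / [B [C x]]] / [B [B [B [C x]] . [C c]] ^ [C x]]] ** [S [A [B [C x]]] ** [S [A [A [B [C x]]] / [B [C x]]]]]]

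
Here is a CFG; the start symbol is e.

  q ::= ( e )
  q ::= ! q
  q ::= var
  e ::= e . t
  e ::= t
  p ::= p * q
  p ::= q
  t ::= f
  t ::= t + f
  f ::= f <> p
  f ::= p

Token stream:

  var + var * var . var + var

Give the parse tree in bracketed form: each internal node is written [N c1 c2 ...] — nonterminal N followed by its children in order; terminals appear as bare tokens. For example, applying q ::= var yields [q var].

e
e . t
t . t
t + f . t
f + f . t
p + f . t
q + f . t
var + f . t
var + p . t
var + p * q . t
var + q * q . t
var + var * q . t
var + var * var . t
var + var * var . t + f
var + var * var . f + f
var + var * var . p + f
var + var * var . q + f
var + var * var . var + f
var + var * var . var + p
var + var * var . var + q
var + var * var . var + var

[e [e [t [t [f [p [q var]]]] + [f [p [p [q var]] * [q var]]]]] . [t [t [f [p [q var]]]] + [f [p [q var]]]]]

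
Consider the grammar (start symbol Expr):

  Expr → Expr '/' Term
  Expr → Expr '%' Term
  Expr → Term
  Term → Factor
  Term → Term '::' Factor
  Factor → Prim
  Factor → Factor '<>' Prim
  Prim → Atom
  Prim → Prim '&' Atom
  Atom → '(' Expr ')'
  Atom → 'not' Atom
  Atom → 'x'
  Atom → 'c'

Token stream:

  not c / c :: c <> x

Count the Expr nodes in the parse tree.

2

[Expr [Expr [Term [Factor [Prim [Atom not [Atom c]]]]]] / [Term [Term [Factor [Prim [Atom c]]]] :: [Factor [Factor [Prim [Atom c]]] <> [Prim [Atom x]]]]]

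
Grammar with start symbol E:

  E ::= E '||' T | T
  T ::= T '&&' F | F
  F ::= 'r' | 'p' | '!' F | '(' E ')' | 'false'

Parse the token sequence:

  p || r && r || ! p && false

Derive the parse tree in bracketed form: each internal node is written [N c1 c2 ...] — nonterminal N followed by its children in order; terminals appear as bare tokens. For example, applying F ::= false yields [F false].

E
E || T
E || T || T
T || T || T
F || T || T
p || T || T
p || T && F || T
p || F && F || T
p || r && F || T
p || r && r || T
p || r && r || T && F
p || r && r || F && F
p || r && r || ! F && F
p || r && r || ! p && F
p || r && r || ! p && false

[E [E [E [T [F p]]] || [T [T [F r]] && [F r]]] || [T [T [F ! [F p]]] && [F false]]]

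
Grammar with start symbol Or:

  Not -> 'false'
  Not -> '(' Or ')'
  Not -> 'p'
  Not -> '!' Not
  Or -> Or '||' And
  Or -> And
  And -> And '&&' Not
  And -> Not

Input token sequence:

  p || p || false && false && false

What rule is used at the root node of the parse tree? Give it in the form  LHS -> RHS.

[Or [Or [Or [And [Not p]]] || [And [Not p]]] || [And [And [And [Not false]] && [Not false]] && [Not false]]]

Or -> Or '||' And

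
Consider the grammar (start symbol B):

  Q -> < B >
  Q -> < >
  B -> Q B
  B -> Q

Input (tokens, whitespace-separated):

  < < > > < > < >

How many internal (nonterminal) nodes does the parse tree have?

[B [Q < [B [Q < >]] >] [B [Q < >] [B [Q < >]]]]

8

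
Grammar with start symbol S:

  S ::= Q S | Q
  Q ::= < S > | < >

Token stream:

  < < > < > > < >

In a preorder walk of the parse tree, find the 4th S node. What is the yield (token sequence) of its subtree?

[S [Q < [S [Q < >] [S [Q < >]]] >] [S [Q < >]]]

< >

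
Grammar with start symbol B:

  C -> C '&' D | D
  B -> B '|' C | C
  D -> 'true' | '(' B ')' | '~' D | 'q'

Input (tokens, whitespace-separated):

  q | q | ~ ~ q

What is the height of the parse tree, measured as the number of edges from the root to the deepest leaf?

5

[B [B [B [C [D q]]] | [C [D q]]] | [C [D ~ [D ~ [D q]]]]]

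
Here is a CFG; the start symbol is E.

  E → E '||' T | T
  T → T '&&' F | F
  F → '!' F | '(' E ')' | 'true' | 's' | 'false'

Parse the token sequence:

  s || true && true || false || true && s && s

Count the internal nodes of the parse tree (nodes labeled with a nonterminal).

18

[E [E [E [E [T [F s]]] || [T [T [F true]] && [F true]]] || [T [F false]]] || [T [T [T [F true]] && [F s]] && [F s]]]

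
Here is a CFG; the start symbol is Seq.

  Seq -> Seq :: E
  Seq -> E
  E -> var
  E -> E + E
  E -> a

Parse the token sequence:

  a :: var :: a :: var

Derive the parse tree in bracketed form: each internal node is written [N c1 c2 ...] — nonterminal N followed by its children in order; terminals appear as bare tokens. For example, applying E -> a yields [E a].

[Seq [Seq [Seq [Seq [E a]] :: [E var]] :: [E a]] :: [E var]]

Seq
Seq :: E
Seq :: E :: E
Seq :: E :: E :: E
E :: E :: E :: E
a :: E :: E :: E
a :: var :: E :: E
a :: var :: a :: E
a :: var :: a :: var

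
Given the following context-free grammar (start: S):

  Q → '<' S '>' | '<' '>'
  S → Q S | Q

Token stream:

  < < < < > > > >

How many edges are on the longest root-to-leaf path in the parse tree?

8

[S [Q < [S [Q < [S [Q < [S [Q < >]] >]] >]] >]]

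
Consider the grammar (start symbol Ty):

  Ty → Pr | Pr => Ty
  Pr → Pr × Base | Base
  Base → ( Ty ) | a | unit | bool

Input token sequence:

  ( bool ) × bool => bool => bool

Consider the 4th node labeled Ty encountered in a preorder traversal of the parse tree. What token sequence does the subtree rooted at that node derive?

bool

[Ty [Pr [Pr [Base ( [Ty [Pr [Base bool]]] )]] × [Base bool]] => [Ty [Pr [Base bool]] => [Ty [Pr [Base bool]]]]]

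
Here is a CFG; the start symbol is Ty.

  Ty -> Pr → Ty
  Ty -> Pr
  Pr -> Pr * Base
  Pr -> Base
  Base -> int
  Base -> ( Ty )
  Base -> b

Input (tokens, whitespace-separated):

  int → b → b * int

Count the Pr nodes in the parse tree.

[Ty [Pr [Base int]] → [Ty [Pr [Base b]] → [Ty [Pr [Pr [Base b]] * [Base int]]]]]

4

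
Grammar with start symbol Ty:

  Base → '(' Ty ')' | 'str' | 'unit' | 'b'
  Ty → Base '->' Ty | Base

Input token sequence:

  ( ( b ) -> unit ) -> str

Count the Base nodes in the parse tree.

5

[Ty [Base ( [Ty [Base ( [Ty [Base b]] )] -> [Ty [Base unit]]] )] -> [Ty [Base str]]]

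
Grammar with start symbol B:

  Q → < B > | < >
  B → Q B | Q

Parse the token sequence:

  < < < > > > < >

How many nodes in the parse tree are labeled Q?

4

[B [Q < [B [Q < [B [Q < >]] >]] >] [B [Q < >]]]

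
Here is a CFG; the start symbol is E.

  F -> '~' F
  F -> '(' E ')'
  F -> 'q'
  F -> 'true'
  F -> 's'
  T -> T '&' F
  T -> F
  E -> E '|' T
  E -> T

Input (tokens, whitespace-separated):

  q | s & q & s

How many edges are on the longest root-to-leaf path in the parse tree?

5

[E [E [T [F q]]] | [T [T [T [F s]] & [F q]] & [F s]]]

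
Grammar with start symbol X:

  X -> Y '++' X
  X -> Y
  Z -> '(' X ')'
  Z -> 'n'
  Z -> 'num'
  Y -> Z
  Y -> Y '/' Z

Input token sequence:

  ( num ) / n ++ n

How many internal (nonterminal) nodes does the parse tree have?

11

[X [Y [Y [Z ( [X [Y [Z num]]] )]] / [Z n]] ++ [X [Y [Z n]]]]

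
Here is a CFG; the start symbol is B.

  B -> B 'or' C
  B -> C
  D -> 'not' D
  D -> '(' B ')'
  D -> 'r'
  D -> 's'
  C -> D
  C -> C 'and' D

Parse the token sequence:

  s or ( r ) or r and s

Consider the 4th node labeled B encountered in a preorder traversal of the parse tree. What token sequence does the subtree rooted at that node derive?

r

[B [B [B [C [D s]]] or [C [D ( [B [C [D r]]] )]]] or [C [C [D r]] and [D s]]]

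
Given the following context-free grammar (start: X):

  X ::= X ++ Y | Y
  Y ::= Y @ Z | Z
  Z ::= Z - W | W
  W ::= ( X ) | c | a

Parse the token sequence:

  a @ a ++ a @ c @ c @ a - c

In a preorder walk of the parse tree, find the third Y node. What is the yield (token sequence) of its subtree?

[X [X [Y [Y [Z [W a]]] @ [Z [W a]]]] ++ [Y [Y [Y [Y [Z [W a]]] @ [Z [W c]]] @ [Z [W c]]] @ [Z [Z [W a]] - [W c]]]]

a @ c @ c @ a - c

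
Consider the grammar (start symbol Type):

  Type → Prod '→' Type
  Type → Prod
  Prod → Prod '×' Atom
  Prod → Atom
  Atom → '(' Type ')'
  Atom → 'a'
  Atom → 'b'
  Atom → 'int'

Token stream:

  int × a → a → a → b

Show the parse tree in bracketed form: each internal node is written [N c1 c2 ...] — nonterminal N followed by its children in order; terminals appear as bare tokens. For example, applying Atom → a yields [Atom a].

[Type [Prod [Prod [Atom int]] × [Atom a]] → [Type [Prod [Atom a]] → [Type [Prod [Atom a]] → [Type [Prod [Atom b]]]]]]

Type
Prod → Type
Prod × Atom → Type
Atom × Atom → Type
int × Atom → Type
int × a → Type
int × a → Prod → Type
int × a → Atom → Type
int × a → a → Type
int × a → a → Prod → Type
int × a → a → Atom → Type
int × a → a → a → Type
int × a → a → a → Prod
int × a → a → a → Atom
int × a → a → a → b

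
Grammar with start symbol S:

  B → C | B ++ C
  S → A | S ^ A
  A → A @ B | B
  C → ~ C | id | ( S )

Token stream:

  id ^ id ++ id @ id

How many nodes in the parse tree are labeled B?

[S [S [A [B [C id]]]] ^ [A [A [B [B [C id]] ++ [C id]]] @ [B [C id]]]]

4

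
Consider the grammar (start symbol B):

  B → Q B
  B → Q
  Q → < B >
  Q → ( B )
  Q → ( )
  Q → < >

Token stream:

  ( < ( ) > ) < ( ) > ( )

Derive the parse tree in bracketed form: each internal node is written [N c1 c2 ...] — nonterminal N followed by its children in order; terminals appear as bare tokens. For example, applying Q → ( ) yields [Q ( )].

[B [Q ( [B [Q < [B [Q ( )]] >]] )] [B [Q < [B [Q ( )]] >] [B [Q ( )]]]]

B
Q B
( B ) B
( Q ) B
( < B > ) B
( < Q > ) B
( < ( ) > ) B
( < ( ) > ) Q B
( < ( ) > ) < B > B
( < ( ) > ) < Q > B
( < ( ) > ) < ( ) > B
( < ( ) > ) < ( ) > Q
( < ( ) > ) < ( ) > ( )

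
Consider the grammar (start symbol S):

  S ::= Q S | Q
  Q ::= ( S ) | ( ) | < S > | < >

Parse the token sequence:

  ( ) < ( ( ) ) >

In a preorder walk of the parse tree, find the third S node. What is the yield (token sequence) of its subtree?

[S [Q ( )] [S [Q < [S [Q ( [S [Q ( )]] )]] >]]]

( ( ) )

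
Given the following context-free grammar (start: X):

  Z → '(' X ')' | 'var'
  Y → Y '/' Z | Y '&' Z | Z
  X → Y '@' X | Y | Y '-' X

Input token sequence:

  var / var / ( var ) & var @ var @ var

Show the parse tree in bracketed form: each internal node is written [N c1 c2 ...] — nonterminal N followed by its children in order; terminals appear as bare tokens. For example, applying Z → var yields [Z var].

X
Y @ X
Y & Z @ X
Y / Z & Z @ X
Y / Z / Z & Z @ X
Z / Z / Z & Z @ X
var / Z / Z & Z @ X
var / var / Z & Z @ X
var / var / ( X ) & Z @ X
var / var / ( Y ) & Z @ X
var / var / ( Z ) & Z @ X
var / var / ( var ) & Z @ X
var / var / ( var ) & var @ X
var / var / ( var ) & var @ Y @ X
var / var / ( var ) & var @ Z @ X
var / var / ( var ) & var @ var @ X
var / var / ( var ) & var @ var @ Y
var / var / ( var ) & var @ var @ Z
var / var / ( var ) & var @ var @ var

[X [Y [Y [Y [Y [Z var]] / [Z var]] / [Z ( [X [Y [Z var]]] )]] & [Z var]] @ [X [Y [Z var]] @ [X [Y [Z var]]]]]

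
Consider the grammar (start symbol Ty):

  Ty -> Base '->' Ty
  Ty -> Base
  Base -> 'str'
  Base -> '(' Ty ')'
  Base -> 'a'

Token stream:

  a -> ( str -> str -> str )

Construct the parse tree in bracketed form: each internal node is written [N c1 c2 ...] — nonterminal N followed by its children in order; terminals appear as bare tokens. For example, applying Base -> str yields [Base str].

Ty
Base -> Ty
a -> Ty
a -> Base
a -> ( Ty )
a -> ( Base -> Ty )
a -> ( str -> Ty )
a -> ( str -> Base -> Ty )
a -> ( str -> str -> Ty )
a -> ( str -> str -> Base )
a -> ( str -> str -> str )

[Ty [Base a] -> [Ty [Base ( [Ty [Base str] -> [Ty [Base str] -> [Ty [Base str]]]] )]]]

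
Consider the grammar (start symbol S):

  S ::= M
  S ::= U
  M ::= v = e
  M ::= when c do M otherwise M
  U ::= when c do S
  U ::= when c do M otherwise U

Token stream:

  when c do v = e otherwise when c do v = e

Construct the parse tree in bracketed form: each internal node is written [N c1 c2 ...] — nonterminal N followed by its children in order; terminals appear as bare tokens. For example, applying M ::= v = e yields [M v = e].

S
U
when c do M otherwise U
when c do v = e otherwise U
when c do v = e otherwise when c do S
when c do v = e otherwise when c do M
when c do v = e otherwise when c do v = e

[S [U when c do [M v = e] otherwise [U when c do [S [M v = e]]]]]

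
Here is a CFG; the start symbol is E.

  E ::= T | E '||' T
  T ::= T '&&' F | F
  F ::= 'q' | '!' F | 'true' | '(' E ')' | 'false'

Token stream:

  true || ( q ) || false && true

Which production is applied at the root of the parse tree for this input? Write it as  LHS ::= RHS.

E ::= E '||' T

[E [E [E [T [F true]]] || [T [F ( [E [T [F q]]] )]]] || [T [T [F false]] && [F true]]]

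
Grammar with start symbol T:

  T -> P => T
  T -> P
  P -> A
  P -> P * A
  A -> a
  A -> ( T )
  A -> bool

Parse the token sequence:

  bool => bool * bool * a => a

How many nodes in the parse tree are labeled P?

5

[T [P [A bool]] => [T [P [P [P [A bool]] * [A bool]] * [A a]] => [T [P [A a]]]]]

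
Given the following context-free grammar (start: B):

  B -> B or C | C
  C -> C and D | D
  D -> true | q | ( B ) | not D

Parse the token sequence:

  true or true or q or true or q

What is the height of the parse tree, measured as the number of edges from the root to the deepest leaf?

[B [B [B [B [B [C [D true]]] or [C [D true]]] or [C [D q]]] or [C [D true]]] or [C [D q]]]

7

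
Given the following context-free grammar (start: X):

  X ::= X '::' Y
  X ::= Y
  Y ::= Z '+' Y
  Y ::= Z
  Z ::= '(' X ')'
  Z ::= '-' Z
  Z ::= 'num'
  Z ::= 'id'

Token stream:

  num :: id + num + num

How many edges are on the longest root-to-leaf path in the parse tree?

5

[X [X [Y [Z num]]] :: [Y [Z id] + [Y [Z num] + [Y [Z num]]]]]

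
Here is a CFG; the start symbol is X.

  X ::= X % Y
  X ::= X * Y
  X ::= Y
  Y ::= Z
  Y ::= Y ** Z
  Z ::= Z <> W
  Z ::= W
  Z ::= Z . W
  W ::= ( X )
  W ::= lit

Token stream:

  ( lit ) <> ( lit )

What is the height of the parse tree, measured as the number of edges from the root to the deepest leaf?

9

[X [Y [Z [Z [W ( [X [Y [Z [W lit]]]] )]] <> [W ( [X [Y [Z [W lit]]]] )]]]]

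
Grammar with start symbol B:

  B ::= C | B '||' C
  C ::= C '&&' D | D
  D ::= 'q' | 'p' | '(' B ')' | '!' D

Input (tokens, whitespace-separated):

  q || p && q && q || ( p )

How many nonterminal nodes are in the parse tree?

16

[B [B [B [C [D q]]] || [C [C [C [D p]] && [D q]] && [D q]]] || [C [D ( [B [C [D p]]] )]]]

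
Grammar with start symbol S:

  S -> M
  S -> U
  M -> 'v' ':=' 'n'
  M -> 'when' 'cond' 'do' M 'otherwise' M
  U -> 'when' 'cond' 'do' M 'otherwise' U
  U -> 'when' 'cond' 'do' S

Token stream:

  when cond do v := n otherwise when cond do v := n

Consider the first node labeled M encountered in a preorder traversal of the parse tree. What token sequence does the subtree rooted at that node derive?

[S [U when cond do [M v := n] otherwise [U when cond do [S [M v := n]]]]]

v := n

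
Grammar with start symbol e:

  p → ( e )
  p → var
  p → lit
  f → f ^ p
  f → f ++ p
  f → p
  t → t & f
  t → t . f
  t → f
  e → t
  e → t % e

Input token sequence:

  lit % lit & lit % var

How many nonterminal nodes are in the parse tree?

[e [t [f [p lit]]] % [e [t [t [f [p lit]]] & [f [p lit]]] % [e [t [f [p var]]]]]]

15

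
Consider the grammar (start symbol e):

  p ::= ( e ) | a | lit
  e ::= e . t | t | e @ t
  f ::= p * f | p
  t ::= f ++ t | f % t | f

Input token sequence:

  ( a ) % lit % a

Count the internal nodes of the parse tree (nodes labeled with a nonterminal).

14

[e [t [f [p ( [e [t [f [p a]]]] )]] % [t [f [p lit]] % [t [f [p a]]]]]]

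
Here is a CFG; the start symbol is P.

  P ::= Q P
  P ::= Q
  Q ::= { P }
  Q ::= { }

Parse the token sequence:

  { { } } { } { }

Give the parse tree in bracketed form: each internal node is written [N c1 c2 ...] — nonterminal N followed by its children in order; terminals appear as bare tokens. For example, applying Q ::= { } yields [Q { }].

[P [Q { [P [Q { }]] }] [P [Q { }] [P [Q { }]]]]

P
Q P
{ P } P
{ Q } P
{ { } } P
{ { } } Q P
{ { } } { } P
{ { } } { } Q
{ { } } { } { }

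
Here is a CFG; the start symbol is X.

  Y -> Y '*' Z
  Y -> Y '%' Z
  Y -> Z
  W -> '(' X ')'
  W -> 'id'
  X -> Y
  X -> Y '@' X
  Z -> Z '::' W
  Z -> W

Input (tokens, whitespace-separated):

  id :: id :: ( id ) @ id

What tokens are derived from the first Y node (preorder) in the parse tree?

[X [Y [Z [Z [Z [W id]] :: [W id]] :: [W ( [X [Y [Z [W id]]]] )]]] @ [X [Y [Z [W id]]]]]

id :: id :: ( id )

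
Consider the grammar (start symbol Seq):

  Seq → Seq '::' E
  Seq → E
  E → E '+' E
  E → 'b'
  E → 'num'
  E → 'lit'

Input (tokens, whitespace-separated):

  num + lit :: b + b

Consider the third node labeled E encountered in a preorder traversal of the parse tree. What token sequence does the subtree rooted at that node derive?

lit

[Seq [Seq [E [E num] + [E lit]]] :: [E [E b] + [E b]]]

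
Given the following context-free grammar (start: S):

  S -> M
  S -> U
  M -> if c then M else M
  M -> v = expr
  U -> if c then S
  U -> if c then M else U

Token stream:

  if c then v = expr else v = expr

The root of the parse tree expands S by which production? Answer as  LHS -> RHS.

[S [M if c then [M v = expr] else [M v = expr]]]

S -> M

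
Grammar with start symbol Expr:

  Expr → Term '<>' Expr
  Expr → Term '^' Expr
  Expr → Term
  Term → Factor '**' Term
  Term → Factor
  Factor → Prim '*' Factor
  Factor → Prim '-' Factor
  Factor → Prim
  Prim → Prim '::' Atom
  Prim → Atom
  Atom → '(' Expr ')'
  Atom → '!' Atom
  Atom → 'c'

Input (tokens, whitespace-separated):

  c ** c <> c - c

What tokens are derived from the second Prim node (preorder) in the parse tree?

c

[Expr [Term [Factor [Prim [Atom c]]] ** [Term [Factor [Prim [Atom c]]]]] <> [Expr [Term [Factor [Prim [Atom c]] - [Factor [Prim [Atom c]]]]]]]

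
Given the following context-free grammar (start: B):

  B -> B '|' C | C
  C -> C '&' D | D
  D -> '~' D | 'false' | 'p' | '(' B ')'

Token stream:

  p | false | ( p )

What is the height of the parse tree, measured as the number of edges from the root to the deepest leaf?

6

[B [B [B [C [D p]]] | [C [D false]]] | [C [D ( [B [C [D p]]] )]]]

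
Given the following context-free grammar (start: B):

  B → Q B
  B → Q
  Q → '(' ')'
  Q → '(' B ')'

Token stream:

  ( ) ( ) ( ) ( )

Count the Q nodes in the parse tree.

[B [Q ( )] [B [Q ( )] [B [Q ( )] [B [Q ( )]]]]]

4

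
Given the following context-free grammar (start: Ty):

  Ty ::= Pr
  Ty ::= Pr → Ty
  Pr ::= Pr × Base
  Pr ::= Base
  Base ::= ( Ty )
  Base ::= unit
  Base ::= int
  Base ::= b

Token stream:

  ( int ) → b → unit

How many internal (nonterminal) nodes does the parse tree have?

12

[Ty [Pr [Base ( [Ty [Pr [Base int]]] )]] → [Ty [Pr [Base b]] → [Ty [Pr [Base unit]]]]]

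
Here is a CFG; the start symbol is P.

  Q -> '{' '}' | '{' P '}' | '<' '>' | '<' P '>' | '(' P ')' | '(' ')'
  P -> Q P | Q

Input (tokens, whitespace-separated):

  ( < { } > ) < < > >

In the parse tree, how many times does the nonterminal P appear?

5

[P [Q ( [P [Q < [P [Q { }]] >]] )] [P [Q < [P [Q < >]] >]]]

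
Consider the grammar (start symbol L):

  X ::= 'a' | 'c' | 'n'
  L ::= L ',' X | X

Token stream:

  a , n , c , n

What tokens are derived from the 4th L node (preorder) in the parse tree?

a

[L [L [L [L [X a]] , [X n]] , [X c]] , [X n]]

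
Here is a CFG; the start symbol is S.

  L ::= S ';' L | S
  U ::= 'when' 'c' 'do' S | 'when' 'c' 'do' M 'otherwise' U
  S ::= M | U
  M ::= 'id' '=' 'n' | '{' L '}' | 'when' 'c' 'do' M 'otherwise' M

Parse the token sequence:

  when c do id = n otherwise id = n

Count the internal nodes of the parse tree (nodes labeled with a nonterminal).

4

[S [M when c do [M id = n] otherwise [M id = n]]]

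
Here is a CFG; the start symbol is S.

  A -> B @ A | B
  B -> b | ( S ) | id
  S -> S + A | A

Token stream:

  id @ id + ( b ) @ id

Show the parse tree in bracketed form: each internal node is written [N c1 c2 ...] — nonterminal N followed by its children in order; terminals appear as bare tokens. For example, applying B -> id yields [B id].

[S [S [A [B id] @ [A [B id]]]] + [A [B ( [S [A [B b]]] )] @ [A [B id]]]]

S
S + A
A + A
B @ A + A
id @ A + A
id @ B + A
id @ id + A
id @ id + B @ A
id @ id + ( S ) @ A
id @ id + ( A ) @ A
id @ id + ( B ) @ A
id @ id + ( b ) @ A
id @ id + ( b ) @ B
id @ id + ( b ) @ id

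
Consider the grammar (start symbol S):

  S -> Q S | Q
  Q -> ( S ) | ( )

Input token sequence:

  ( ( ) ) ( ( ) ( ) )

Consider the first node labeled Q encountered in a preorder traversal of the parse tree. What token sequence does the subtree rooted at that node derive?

( ( ) )

[S [Q ( [S [Q ( )]] )] [S [Q ( [S [Q ( )] [S [Q ( )]]] )]]]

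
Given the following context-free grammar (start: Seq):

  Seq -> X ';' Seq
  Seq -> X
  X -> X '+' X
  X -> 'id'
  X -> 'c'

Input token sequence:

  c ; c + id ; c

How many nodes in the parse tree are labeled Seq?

3

[Seq [X c] ; [Seq [X [X c] + [X id]] ; [Seq [X c]]]]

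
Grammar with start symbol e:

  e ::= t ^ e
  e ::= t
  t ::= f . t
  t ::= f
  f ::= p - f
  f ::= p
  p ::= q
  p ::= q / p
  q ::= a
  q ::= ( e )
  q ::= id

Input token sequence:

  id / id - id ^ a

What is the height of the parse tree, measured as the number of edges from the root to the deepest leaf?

[e [t [f [p [q id] / [p [q id]]] - [f [p [q id]]]]] ^ [e [t [f [p [q a]]]]]]

6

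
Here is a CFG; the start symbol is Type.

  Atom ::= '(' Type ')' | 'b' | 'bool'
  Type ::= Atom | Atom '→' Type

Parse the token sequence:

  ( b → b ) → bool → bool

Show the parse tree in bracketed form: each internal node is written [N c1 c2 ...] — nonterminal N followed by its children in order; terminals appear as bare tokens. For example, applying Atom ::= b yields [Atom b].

[Type [Atom ( [Type [Atom b] → [Type [Atom b]]] )] → [Type [Atom bool] → [Type [Atom bool]]]]

Type
Atom → Type
( Type ) → Type
( Atom → Type ) → Type
( b → Type ) → Type
( b → Atom ) → Type
( b → b ) → Type
( b → b ) → Atom → Type
( b → b ) → bool → Type
( b → b ) → bool → Atom
( b → b ) → bool → bool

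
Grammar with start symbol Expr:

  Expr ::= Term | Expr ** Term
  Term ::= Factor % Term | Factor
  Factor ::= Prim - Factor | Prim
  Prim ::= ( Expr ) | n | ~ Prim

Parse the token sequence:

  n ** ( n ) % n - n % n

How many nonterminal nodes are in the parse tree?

[Expr [Expr [Term [Factor [Prim n]]]] ** [Term [Factor [Prim ( [Expr [Term [Factor [Prim n]]]] )]] % [Term [Factor [Prim n] - [Factor [Prim n]]] % [Term [Factor [Prim n]]]]]]

20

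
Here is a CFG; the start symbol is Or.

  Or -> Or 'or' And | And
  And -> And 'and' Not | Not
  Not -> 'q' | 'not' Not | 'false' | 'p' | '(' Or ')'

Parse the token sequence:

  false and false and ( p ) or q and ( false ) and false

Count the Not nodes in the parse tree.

[Or [Or [And [And [And [Not false]] and [Not false]] and [Not ( [Or [And [Not p]]] )]]] or [And [And [And [Not q]] and [Not ( [Or [And [Not false]]] )]] and [Not false]]]

8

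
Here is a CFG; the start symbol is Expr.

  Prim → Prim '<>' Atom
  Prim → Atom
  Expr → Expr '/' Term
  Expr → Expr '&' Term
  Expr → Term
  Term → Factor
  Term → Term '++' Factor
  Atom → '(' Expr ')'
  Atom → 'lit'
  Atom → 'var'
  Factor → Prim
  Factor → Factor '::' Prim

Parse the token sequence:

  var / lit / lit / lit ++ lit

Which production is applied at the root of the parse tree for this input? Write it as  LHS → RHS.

Expr → Expr '/' Term

[Expr [Expr [Expr [Expr [Term [Factor [Prim [Atom var]]]]] / [Term [Factor [Prim [Atom lit]]]]] / [Term [Factor [Prim [Atom lit]]]]] / [Term [Term [Factor [Prim [Atom lit]]]] ++ [Factor [Prim [Atom lit]]]]]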